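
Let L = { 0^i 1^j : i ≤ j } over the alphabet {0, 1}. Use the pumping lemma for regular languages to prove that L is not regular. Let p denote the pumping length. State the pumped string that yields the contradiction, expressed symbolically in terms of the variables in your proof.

0^{p+k} 1^p

Suppose for contradiction that L is regular, and let p be the pumping length.
Choose w = 0^p 1^p ∈ L, with |w| = 2p ≥ p.
The pumping lemma gives a decomposition w = xyz where |xy| ≤ p and |y| > 0.
Since the first p symbols of w are all 0's and |xy| ≤ p, y lies entirely in the leading 0-block: y = 0^k for some k with 1 ≤ k ≤ p.
Consider xy^2z = 0^{p+k} 1^p. Since k ≥ 1, the 0-count p+k exceeds the 1-count p, so i ≤ j fails; thus xy^2z ∉ L.
This is a contradiction; hence L is not regular.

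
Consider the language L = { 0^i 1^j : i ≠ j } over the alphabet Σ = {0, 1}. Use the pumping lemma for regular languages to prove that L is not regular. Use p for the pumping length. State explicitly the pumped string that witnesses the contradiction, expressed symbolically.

0^{p+p!} 1^{p+p!}

Assume L is regular. Let p be the pumping length given by the pumping lemma.
Choose w = 0^p 1^{p+p!}. Since p ≠ p+p!, w ∈ L; and |w| ≥ p.
By the pumping lemma, w = xyz with |xy| ≤ p and |y| > 0.
The first p characters of w are 0's, so xy (and hence y) consists only of 0's. Write y = 0^k, 1 ≤ k ≤ p.
Since 1 ≤ k ≤ p, k divides p!; set t = 1 + p!/k. Then xy^t z has p + (p!/k)·k = p + p! copies of 0. Now the 0-count equals the 1-count, so i ≠ j fails. So xy^t z = 0^{p+p!} 1^{p+p!} ∉ L.
This contradicts the pumping lemma, so L is not regular.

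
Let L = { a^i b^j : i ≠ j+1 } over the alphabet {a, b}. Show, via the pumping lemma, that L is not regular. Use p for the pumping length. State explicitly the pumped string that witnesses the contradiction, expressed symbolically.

Suppose for contradiction that L is regular, and let p be the pumping length.
Choose w = a^p b^{p+p!-1}. Since p ≠ (p+p!-1)+1 = p+p!, w ∈ L; and |w| ≥ p.
By the pumping lemma, w = xyz with |xy| ≤ p and |y| > 0.
The first p characters of w are a's, so xy (and hence y) consists only of a's. Write y = a^k, 1 ≤ k ≤ p.
Since 1 ≤ k ≤ p, k divides p!; set t = 1 + p!/k. Then xy^t z has p + (p!/k)·k = p + p! copies of a. Now the a-count is p+p! and (b-count)+1 = (p+p!-1)+1 = p+p!, so i ≠ j+1 fails. So xy^t z = a^{p+p!} b^{p+p!-1} ∉ L.
This contradicts the pumping lemma, so L is not regular.

a^{p+p!} b^{p+p!-1}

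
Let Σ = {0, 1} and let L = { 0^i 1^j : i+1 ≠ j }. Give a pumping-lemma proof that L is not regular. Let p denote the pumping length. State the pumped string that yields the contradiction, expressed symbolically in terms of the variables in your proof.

0^{p+p!} 1^{p+p!+1}

Assume L is regular; let p be its pumping constant.
Choose w = 0^p 1^{p+p!+1}. Since p ≠ (p+p!+1)-1 = p+p!, w ∈ L; and |w| ≥ p.
The pumping lemma gives a decomposition w = xyz where |xy| ≤ p and y is nonempty.
Since the first p symbols of w are all 0's and |xy| ≤ p, y lies entirely in the leading 0-block: y = 0^k for some k with 1 ≤ k ≤ p.
Since 1 ≤ k ≤ p, k divides p!; set t = 1 + p!/k. Then xy^t z has p + (p!/k)·k = p + p! copies of 0. Now the 0-count is p+p! and (1-count)-1 = (p+p!+1)-1 = p+p!, so i+1 ≠ j fails. So xy^t z = 0^{p+p!} 1^{p+p!+1} ∉ L.
This is a contradiction; hence L is not regular.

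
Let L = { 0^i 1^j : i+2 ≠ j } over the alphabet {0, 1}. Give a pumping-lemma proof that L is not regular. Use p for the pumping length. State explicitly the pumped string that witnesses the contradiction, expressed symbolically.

Assume L is regular; let p be its pumping constant.
Choose w = 0^p 1^{p+p!+2}. Since p ≠ (p+p!+2)-2 = p+p!, w ∈ L; and |w| ≥ p.
The pumping lemma gives a decomposition w = xyz where |xy| ≤ p and |y| ≥ 1.
The first p characters of w are 0's, so xy (and hence y) consists only of 0's. Write y = 0^k, 1 ≤ k ≤ p.
Since 1 ≤ k ≤ p, k divides p!; set t = 1 + p!/k. Then xy^t z has p + (p!/k)·k = p + p! copies of 0. Now the 0-count is p+p! and (1-count)-2 = (p+p!+2)-2 = p+p!, so i+2 ≠ j fails. So xy^t z = 0^{p+p!} 1^{p+p!+2} ∉ L.
Contradiction. Therefore L is not regular.

0^{p+p!} 1^{p+p!+2}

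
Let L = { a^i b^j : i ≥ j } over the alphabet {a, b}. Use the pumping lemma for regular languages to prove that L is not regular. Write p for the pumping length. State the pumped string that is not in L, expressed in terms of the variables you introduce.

Assume L is regular. Let p be the pumping length given by the pumping lemma.
Choose w = a^p b^p ∈ L, with |w| = 2p ≥ p.
By the pumping lemma, w = xyz with |xy| ≤ p and |y| ≥ 1.
Because |xy| ≤ p and w begins with p copies of a, we have y = a^k with 1 ≤ k ≤ p.
Consider xy^0z = xz = a^{p-k} b^p. Since k ≥ 1, the a-count p-k is less than p, so i ≥ j fails; thus xz ∉ L.
This is a contradiction; hence L is not regular.

a^{p-k} b^p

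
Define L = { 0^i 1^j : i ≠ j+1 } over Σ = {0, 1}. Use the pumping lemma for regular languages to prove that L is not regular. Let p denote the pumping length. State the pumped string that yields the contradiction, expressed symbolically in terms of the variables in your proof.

0^{p+p!} 1^{p+p!-1}

Toward a contradiction, assume L is regular with pumping length p.
Choose w = 0^p 1^{p+p!-1}. Since p ≠ (p+p!-1)+1 = p+p!, w ∈ L; and |w| ≥ p.
By the pumping lemma, w = xyz with |xy| ≤ p and |y| ≥ 1.
Because |xy| ≤ p and w begins with p copies of 0, we have y = 0^k with 1 ≤ k ≤ p.
Since 1 ≤ k ≤ p, k divides p!; set t = 1 + p!/k. Then xy^t z has p + (p!/k)·k = p + p! copies of 0. Now the 0-count is p+p! and (1-count)+1 = (p+p!-1)+1 = p+p!, so i ≠ j+1 fails. So xy^t z = 0^{p+p!} 1^{p+p!-1} ∉ L.
This contradicts the pumping lemma, so L is not regular.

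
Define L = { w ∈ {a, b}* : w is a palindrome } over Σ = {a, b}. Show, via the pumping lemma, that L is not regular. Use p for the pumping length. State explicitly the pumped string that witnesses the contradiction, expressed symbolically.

a^{p+k} b a^p

Suppose for contradiction that L is regular, and let p be the pumping length.
Take w = a^p b a^p, a palindrome of length 2p+1 ≥ p.
By the pumping lemma, w = xyz with |xy| ≤ p and |y| ≥ 1.
Because |xy| ≤ p and w begins with p copies of a, we have y = a^k with 1 ≤ k ≤ p.
Pump with i = 2: xy^2z = a^{p+k} b a^p. Its reverse is a^p b a^{p+k}, which differs from xy^2z since k ≥ 1. So xy^2z is not a palindrome and xy^2z ∉ L.
Contradiction. Therefore L is not regular.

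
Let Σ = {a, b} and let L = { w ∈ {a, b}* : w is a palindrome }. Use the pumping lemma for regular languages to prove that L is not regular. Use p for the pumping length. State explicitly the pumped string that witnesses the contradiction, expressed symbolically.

a^{p+k} b a^p

Toward a contradiction, assume L is regular with pumping length p.
Take w = a^p b a^p, a palindrome of length 2p+1 ≥ p.
By the pumping lemma, w = xyz with |xy| ≤ p and |y| > 0.
Because |xy| ≤ p and w begins with p copies of a, we have y = a^k with 1 ≤ k ≤ p.
Pump with i = 2: xy^2z = a^{p+k} b a^p. Its reverse is a^p b a^{p+k}, which differs from xy^2z since k ≥ 1. So xy^2z is not a palindrome and xy^2z ∉ L.
This contradicts the pumping lemma, so L is not regular.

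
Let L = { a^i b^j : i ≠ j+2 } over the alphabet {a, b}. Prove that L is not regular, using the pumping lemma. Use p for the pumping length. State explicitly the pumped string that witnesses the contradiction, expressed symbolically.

a^{p+p!} b^{p+p!-2}

Suppose for contradiction that L is regular, and let p be the pumping length.
Choose w = a^p b^{p+p!-2}. Since p ≠ (p+p!-2)+2 = p+p!, w ∈ L; and |w| ≥ p.
By the pumping lemma, w = xyz with |xy| ≤ p and y is nonempty.
Since the first p symbols of w are all a's and |xy| ≤ p, y lies entirely in the leading a-block: y = a^k for some k with 1 ≤ k ≤ p.
Since 1 ≤ k ≤ p, k divides p!; set t = 1 + p!/k. Then xy^t z has p + (p!/k)·k = p + p! copies of a. Now the a-count is p+p! and (b-count)+2 = (p+p!-2)+2 = p+p!, so i ≠ j+2 fails. So xy^t z = a^{p+p!} b^{p+p!-2} ∉ L.
This contradicts the pumping lemma, so L is not regular.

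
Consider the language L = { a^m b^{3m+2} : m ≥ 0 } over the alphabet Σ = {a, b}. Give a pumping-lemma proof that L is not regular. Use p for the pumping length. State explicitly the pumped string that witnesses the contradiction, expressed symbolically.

Assume L is regular; let p be its pumping constant.
Take w = a^p b^{3p+2}. Then w ∈ L and |w| = 4p+2 ≥ p.
Write w = xyz as guaranteed by the lemma, with |xy| ≤ p and |y| ≥ 1.
The first p characters of w are a's, so xy (and hence y) consists only of a's. Write y = a^k, 1 ≤ k ≤ p.
Pump with i = 2: xy^2z = a^{p+k} b^{3p+2}. For this to lie in L we would need 3p+2 = 3(p+k)+2, which forces k = 0. But k ≥ 1, so xy^2z ∉ L.
This contradicts the pumping lemma, so L is not regular.

a^{p+k} b^{3p+2}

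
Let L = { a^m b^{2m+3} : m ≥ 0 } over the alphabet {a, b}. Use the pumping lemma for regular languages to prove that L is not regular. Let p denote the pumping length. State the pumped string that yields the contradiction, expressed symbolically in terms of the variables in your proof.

Suppose for contradiction that L is regular, and let p be the pumping length.
Let w = a^p b^{2p+3} ∈ L; note |w| = 3p+3 ≥ p.
Write w = xyz as guaranteed by the lemma, with |xy| ≤ p and |y| ≥ 1.
The first p characters of w are a's, so xy (and hence y) consists only of a's. Write y = a^k, 1 ≤ k ≤ p.
Pump with i = 2: xy^2z = a^{p+k} b^{2p+3}. For this to lie in L we would need 2p+3 = 2(p+k)+3, which forces k = 0. But k ≥ 1, so xy^2z ∉ L.
Contradiction. Therefore L is not regular.

a^{p+k} b^{2p+3}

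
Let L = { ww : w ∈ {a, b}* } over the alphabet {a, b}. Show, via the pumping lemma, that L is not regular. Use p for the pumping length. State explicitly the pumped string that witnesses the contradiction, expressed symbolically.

Toward a contradiction, assume L is regular with pumping length p.
Take w = a^p b^p a^p b^p = uu where u = a^pb^p; then w ∈ L and |w| = 4p ≥ p.
Write w = xyz as guaranteed by the lemma, with |xy| ≤ p and |y| > 0.
The first p characters of w are a's, so xy (and hence y) consists only of a's. Write y = a^k, 1 ≤ k ≤ p.
Pump with i = 2: xy^2z = a^{p+k} b^p a^p b^p, of length 4p+k. Suppose this equals vv. The string starts with a and ends with b, so v does too; thus the boundary between the two copies of v is a b→a transition. There is exactly one such transition, at position 2p+k, so |v| = 2p+k and |vv| = 4p+2k ≠ 4p+k since k ≥ 1. So xy^2z ∉ L.
This is a contradiction; hence L is not regular.

a^{p+k} b^p a^p b^p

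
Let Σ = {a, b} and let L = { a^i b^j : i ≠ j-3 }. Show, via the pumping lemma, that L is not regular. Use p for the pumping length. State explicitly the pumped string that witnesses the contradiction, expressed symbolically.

a^{p+p!} b^{p+p!+3}

Assume L is regular; let p be its pumping constant.
Choose w = a^p b^{p+p!+3}. Since p ≠ (p+p!+3)-3 = p+p!, w ∈ L; and |w| ≥ p.
The pumping lemma gives a decomposition w = xyz where |xy| ≤ p and y is nonempty.
Because |xy| ≤ p and w begins with p copies of a, we have y = a^k with 1 ≤ k ≤ p.
Since 1 ≤ k ≤ p, k divides p!; set t = 1 + p!/k. Then xy^t z has p + (p!/k)·k = p + p! copies of a. Now the a-count is p+p! and (b-count)-3 = (p+p!+3)-3 = p+p!, so i ≠ j-3 fails. So xy^t z = a^{p+p!} b^{p+p!+3} ∉ L.
This is a contradiction; hence L is not regular.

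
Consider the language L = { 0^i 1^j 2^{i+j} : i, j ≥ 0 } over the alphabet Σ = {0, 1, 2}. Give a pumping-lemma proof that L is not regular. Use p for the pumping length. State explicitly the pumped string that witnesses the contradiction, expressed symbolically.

Toward a contradiction, assume L is regular with pumping length p.
Take w = 0^p 1^p 2^{2p} ∈ L (with i=j=p, i+j=2p), |w| = 4p ≥ p.
By the pumping lemma, w = xyz with |xy| ≤ p and |y| ≥ 1.
Because |xy| ≤ p and w begins with p copies of 0, we have y = 0^k with 1 ≤ k ≤ p.
Consider xy^2z = 0^{p+k} 1^p 2^{2p}. Now the 0- and 1-counts sum to 2p+k, but the 2-count is 2p ≠ 2p+k. So xy^2z ∉ L.
This contradicts the pumping lemma, so L is not regular.

0^{p+k} 1^p 2^{2p}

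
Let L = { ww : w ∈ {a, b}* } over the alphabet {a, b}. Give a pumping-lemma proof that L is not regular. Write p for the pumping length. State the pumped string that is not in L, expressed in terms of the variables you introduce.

Assume L is regular; let p be its pumping constant.
Take w = a^p b^p a^p b^p = uu where u = a^pb^p; then w ∈ L and |w| = 4p ≥ p.
Write w = xyz as guaranteed by the lemma, with |xy| ≤ p and |y| > 0.
The first p characters of w are a's, so xy (and hence y) consists only of a's. Write y = a^k, 1 ≤ k ≤ p.
Pump with i = 2: xy^2z = a^{p+k} b^p a^p b^p, of length 4p+k. Suppose this equals vv. The string starts with a and ends with b, so v does too; thus the boundary between the two copies of v is a b→a transition. There is exactly one such transition, at position 2p+k, so |v| = 2p+k and |vv| = 4p+2k ≠ 4p+k since k ≥ 1. So xy^2z ∉ L.
This is a contradiction; hence L is not regular.

a^{p+k} b^p a^p b^p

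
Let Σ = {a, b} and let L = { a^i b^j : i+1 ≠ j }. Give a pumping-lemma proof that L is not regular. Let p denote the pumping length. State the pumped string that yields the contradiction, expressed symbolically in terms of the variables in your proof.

a^{p+p!} b^{p+p!+1}

Assume L is regular. Let p be the pumping length given by the pumping lemma.
Choose w = a^p b^{p+p!+1}. Since p ≠ (p+p!+1)-1 = p+p!, w ∈ L; and |w| ≥ p.
The pumping lemma gives a decomposition w = xyz where |xy| ≤ p and y is nonempty.
Because |xy| ≤ p and w begins with p copies of a, we have y = a^k with 1 ≤ k ≤ p.
Since 1 ≤ k ≤ p, k divides p!; set t = 1 + p!/k. Then xy^t z has p + (p!/k)·k = p + p! copies of a. Now the a-count is p+p! and (b-count)-1 = (p+p!+1)-1 = p+p!, so i+1 ≠ j fails. So xy^t z = a^{p+p!} b^{p+p!+1} ∉ L.
This is a contradiction; hence L is not regular.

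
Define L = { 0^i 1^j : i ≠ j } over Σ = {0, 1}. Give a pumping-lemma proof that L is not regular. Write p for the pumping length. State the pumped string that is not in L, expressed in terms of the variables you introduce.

Assume L is regular; let p be its pumping constant.
Choose w = 0^p 1^{p+p!}. Since p ≠ p+p!, w ∈ L; and |w| ≥ p.
Write w = xyz as guaranteed by the lemma, with |xy| ≤ p and |y| > 0.
Since the first p symbols of w are all 0's and |xy| ≤ p, y lies entirely in the leading 0-block: y = 0^k for some k with 1 ≤ k ≤ p.
Since 1 ≤ k ≤ p, k divides p!; set t = 1 + p!/k. Then xy^t z has p + (p!/k)·k = p + p! copies of 0. Now the 0-count equals the 1-count, so i ≠ j fails. So xy^t z = 0^{p+p!} 1^{p+p!} ∉ L.
This is a contradiction; hence L is not regular.

0^{p+p!} 1^{p+p!}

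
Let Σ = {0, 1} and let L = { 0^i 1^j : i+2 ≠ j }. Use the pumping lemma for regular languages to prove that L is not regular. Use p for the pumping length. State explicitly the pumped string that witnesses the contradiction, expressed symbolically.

0^{p+p!} 1^{p+p!+2}

Assume L is regular. Let p be the pumping length given by the pumping lemma.
Choose w = 0^p 1^{p+p!+2}. Since p ≠ (p+p!+2)-2 = p+p!, w ∈ L; and |w| ≥ p.
Write w = xyz as guaranteed by the lemma, with |xy| ≤ p and |y| > 0.
Because |xy| ≤ p and w begins with p copies of 0, we have y = 0^k with 1 ≤ k ≤ p.
Since 1 ≤ k ≤ p, k divides p!; set t = 1 + p!/k. Then xy^t z has p + (p!/k)·k = p + p! copies of 0. Now the 0-count is p+p! and (1-count)-2 = (p+p!+2)-2 = p+p!, so i+2 ≠ j fails. So xy^t z = 0^{p+p!} 1^{p+p!+2} ∉ L.
This contradicts the pumping lemma, so L is not regular.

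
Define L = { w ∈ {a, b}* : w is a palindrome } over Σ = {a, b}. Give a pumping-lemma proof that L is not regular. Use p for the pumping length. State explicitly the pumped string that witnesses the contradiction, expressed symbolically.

Toward a contradiction, assume L is regular with pumping length p.
Take w = a^p b a^p, a palindrome of length 2p+1 ≥ p.
By the pumping lemma, w = xyz with |xy| ≤ p and |y| > 0.
Because |xy| ≤ p and w begins with p copies of a, we have y = a^k with 1 ≤ k ≤ p.
Pump with i = 2: xy^2z = a^{p+k} b a^p. Its reverse is a^p b a^{p+k}, which differs from xy^2z since k ≥ 1. So xy^2z is not a palindrome and xy^2z ∉ L.
This contradicts the pumping lemma, so L is not regular.

a^{p+k} b a^p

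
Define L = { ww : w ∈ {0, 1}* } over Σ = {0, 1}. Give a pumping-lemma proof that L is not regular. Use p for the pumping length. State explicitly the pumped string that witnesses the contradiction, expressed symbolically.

0^{p+k} 1^p 0^p 1^p

Suppose for contradiction that L is regular, and let p be the pumping length.
Take w = 0^p 1^p 0^p 1^p = uu where u = 0^p1^p; then w ∈ L and |w| = 4p ≥ p.
By the pumping lemma, w = xyz with |xy| ≤ p and |y| ≥ 1.
Since the first p symbols of w are all 0's and |xy| ≤ p, y lies entirely in the leading 0-block: y = 0^k for some k with 1 ≤ k ≤ p.
Pump with i = 2: xy^2z = 0^{p+k} 1^p 0^p 1^p, of length 4p+k. Suppose this equals vv. The string starts with 0 and ends with 1, so v does too; thus the boundary between the two copies of v is a 1→0 transition. There is exactly one such transition, at position 2p+k, so |v| = 2p+k and |vv| = 4p+2k ≠ 4p+k since k ≥ 1. So xy^2z ∉ L.
This is a contradiction; hence L is not regular.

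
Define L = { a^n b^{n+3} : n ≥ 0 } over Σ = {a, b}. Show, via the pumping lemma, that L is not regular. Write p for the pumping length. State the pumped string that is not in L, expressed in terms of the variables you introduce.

Toward a contradiction, assume L is regular with pumping length p.
Take w = a^p b^{p+3}. Then w ∈ L and |w| = 2p+3 ≥ p.
The pumping lemma gives a decomposition w = xyz where |xy| ≤ p and y is nonempty.
Since the first p symbols of w are all a's and |xy| ≤ p, y lies entirely in the leading a-block: y = a^k for some k with 1 ≤ k ≤ p.
Pump with i = 2: xy^2z = a^{p+k} b^{p+3}. For this to lie in L we would need p+3 = (p+k)+3, which forces k = 0. But k ≥ 1, so xy^2z ∉ L.
Contradiction. Therefore L is not regular.

a^{p+k} b^{p+3}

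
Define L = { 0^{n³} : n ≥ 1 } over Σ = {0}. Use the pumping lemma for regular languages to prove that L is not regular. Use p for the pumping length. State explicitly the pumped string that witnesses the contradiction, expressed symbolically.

0^{p³+k}

Assume L is regular. Let p be the pumping length given by the pumping lemma.
Take w = 0^{p³} ∈ L with |w| = p³ ≥ p.
Write w = xyz as guaranteed by the lemma, with |xy| ≤ p and y is nonempty.
Then y = 0^k for some k with 1 ≤ k ≤ p.
Pump with i = 2: xy^2z = 0^{p³+k}. Since 1 ≤ k ≤ p, p³ < p³+k ≤ p³+p < p³+3p²+3p+1 = (p+1)³, so p³+k is not a perfect cube. So xy^2z ∉ L.
Contradiction. Therefore L is not regular.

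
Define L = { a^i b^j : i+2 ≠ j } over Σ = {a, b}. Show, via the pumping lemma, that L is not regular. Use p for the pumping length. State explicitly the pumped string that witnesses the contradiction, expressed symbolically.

Suppose for contradiction that L is regular, and let p be the pumping length.
Choose w = a^p b^{p+p!+2}. Since p ≠ (p+p!+2)-2 = p+p!, w ∈ L; and |w| ≥ p.
By the pumping lemma, w = xyz with |xy| ≤ p and |y| ≥ 1.
Because |xy| ≤ p and w begins with p copies of a, we have y = a^k with 1 ≤ k ≤ p.
Since 1 ≤ k ≤ p, k divides p!; set t = 1 + p!/k. Then xy^t z has p + (p!/k)·k = p + p! copies of a. Now the a-count is p+p! and (b-count)-2 = (p+p!+2)-2 = p+p!, so i+2 ≠ j fails. So xy^t z = a^{p+p!} b^{p+p!+2} ∉ L.
This contradicts the pumping lemma, so L is not regular.

a^{p+p!} b^{p+p!+2}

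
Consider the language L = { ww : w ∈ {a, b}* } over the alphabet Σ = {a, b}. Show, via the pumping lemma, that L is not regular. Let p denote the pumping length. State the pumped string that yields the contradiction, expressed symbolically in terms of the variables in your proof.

a^{p+k} b^p a^p b^p

Assume L is regular. Let p be the pumping length given by the pumping lemma.
Take w = a^p b^p a^p b^p = uu where u = a^pb^p; then w ∈ L and |w| = 4p ≥ p.
Write w = xyz as guaranteed by the lemma, with |xy| ≤ p and y is nonempty.
Since the first p symbols of w are all a's and |xy| ≤ p, y lies entirely in the leading a-block: y = a^k for some k with 1 ≤ k ≤ p.
Pump with i = 2: xy^2z = a^{p+k} b^p a^p b^p, of length 4p+k. Suppose this equals vv. The string starts with a and ends with b, so v does too; thus the boundary between the two copies of v is a b→a transition. There is exactly one such transition, at position 2p+k, so |v| = 2p+k and |vv| = 4p+2k ≠ 4p+k since k ≥ 1. So xy^2z ∉ L.
Contradiction. Therefore L is not regular.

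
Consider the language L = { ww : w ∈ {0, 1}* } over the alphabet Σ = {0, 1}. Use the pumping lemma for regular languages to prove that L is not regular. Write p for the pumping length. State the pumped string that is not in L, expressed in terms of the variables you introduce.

0^{p+k} 1^p 0^p 1^p

Suppose for contradiction that L is regular, and let p be the pumping length.
Take w = 0^p 1^p 0^p 1^p = uu where u = 0^p1^p; then w ∈ L and |w| = 4p ≥ p.
By the pumping lemma, w = xyz with |xy| ≤ p and y is nonempty.
Because |xy| ≤ p and w begins with p copies of 0, we have y = 0^k with 1 ≤ k ≤ p.
Pump with i = 2: xy^2z = 0^{p+k} 1^p 0^p 1^p, of length 4p+k. Suppose this equals vv. The string starts with 0 and ends with 1, so v does too; thus the boundary between the two copies of v is a 1→0 transition. There is exactly one such transition, at position 2p+k, so |v| = 2p+k and |vv| = 4p+2k ≠ 4p+k since k ≥ 1. So xy^2z ∉ L.
This is a contradiction; hence L is not regular.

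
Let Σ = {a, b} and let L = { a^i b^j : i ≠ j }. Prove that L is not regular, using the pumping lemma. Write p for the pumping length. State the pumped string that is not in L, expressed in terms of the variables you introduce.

a^{p+p!} b^{p+p!}

Suppose for contradiction that L is regular, and let p be the pumping length.
Choose w = a^p b^{p+p!}. Since p ≠ p+p!, w ∈ L; and |w| ≥ p.
Write w = xyz as guaranteed by the lemma, with |xy| ≤ p and |y| > 0.
Because |xy| ≤ p and w begins with p copies of a, we have y = a^k with 1 ≤ k ≤ p.
Since 1 ≤ k ≤ p, k divides p!; set t = 1 + p!/k. Then xy^t z has p + (p!/k)·k = p + p! copies of a. Now the a-count equals the b-count, so i ≠ j fails. So xy^t z = a^{p+p!} b^{p+p!} ∉ L.
This contradicts the pumping lemma, so L is not regular.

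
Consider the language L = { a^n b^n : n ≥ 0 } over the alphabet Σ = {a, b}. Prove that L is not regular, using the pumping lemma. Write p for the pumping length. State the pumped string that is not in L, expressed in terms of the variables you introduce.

Assume L is regular; let p be its pumping constant.
Let w = a^p b^p ∈ L; note |w| = 2p ≥ p.
By the pumping lemma, w = xyz with |xy| ≤ p and |y| > 0.
The first p characters of w are a's, so xy (and hence y) consists only of a's. Write y = a^k, 1 ≤ k ≤ p.
Pump with i = 2: xy^2z = a^{p+k} b^p. For this to lie in L we would need p = p+k, which forces k = 0. But k ≥ 1, so xy^2z ∉ L.
Contradiction. Therefore L is not regular.

a^{p+k} b^p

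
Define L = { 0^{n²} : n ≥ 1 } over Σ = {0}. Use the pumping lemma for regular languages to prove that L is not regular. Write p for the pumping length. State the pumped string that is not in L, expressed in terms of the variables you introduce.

0^{p²+k}

Assume L is regular. Let p be the pumping length given by the pumping lemma.
Take w = 0^{p²} ∈ L with |w| = p² ≥ p.
Write w = xyz as guaranteed by the lemma, with |xy| ≤ p and |y| ≥ 1.
Then y = 0^k for some k with 1 ≤ k ≤ p.
Pump with i = 2: xy^2z = 0^{p²+k}. Since 1 ≤ k ≤ p, p² < p²+k ≤ p²+p < (p+1)², so p²+k lies strictly between consecutive squares and is not a perfect square. So xy^2z ∉ L.
This is a contradiction; hence L is not regular.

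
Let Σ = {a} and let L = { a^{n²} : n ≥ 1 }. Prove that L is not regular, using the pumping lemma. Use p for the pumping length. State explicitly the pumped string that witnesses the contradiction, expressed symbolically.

a^{p²+k}

Assume L is regular; let p be its pumping constant.
Take w = a^{p²} ∈ L with |w| = p² ≥ p.
The pumping lemma gives a decomposition w = xyz where |xy| ≤ p and y is nonempty.
Then y = a^k for some k with 1 ≤ k ≤ p.
Pump with i = 2: xy^2z = a^{p²+k}. Since 1 ≤ k ≤ p, p² < p²+k ≤ p²+p < (p+1)², so p²+k lies strictly between consecutive squares and is not a perfect square. So xy^2z ∉ L.
Contradiction. Therefore L is not regular.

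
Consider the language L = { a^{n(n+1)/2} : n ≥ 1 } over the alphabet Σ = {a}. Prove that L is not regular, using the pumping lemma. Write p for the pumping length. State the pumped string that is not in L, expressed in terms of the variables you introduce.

a^{p(p+1)/2+k}

Toward a contradiction, assume L is regular with pumping length p.
Take w = a^{p(p+1)/2} ∈ L with |w| = p(p+1)/2 ≥ p.
The pumping lemma gives a decomposition w = xyz where |xy| ≤ p and y is nonempty.
Then y = a^k for some k with 1 ≤ k ≤ p.
Pump with i = 2: xy^2z = a^{p(p+1)/2+k}. Since 1 ≤ k ≤ p, p(p+1)/2 < p(p+1)/2+k ≤ p(p+1)/2+p < (p+1)(p+2)/2, so p(p+1)/2+k is strictly between consecutive triangular numbers. So xy^2z ∉ L.
This is a contradiction; hence L is not regular.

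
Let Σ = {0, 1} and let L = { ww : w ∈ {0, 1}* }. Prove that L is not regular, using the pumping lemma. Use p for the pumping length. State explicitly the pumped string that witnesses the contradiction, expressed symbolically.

0^{p+k} 1^p 0^p 1^p

Suppose for contradiction that L is regular, and let p be the pumping length.
Take w = 0^p 1^p 0^p 1^p = uu where u = 0^p1^p; then w ∈ L and |w| = 4p ≥ p.
By the pumping lemma, w = xyz with |xy| ≤ p and |y| > 0.
The first p characters of w are 0's, so xy (and hence y) consists only of 0's. Write y = 0^k, 1 ≤ k ≤ p.
Pump with i = 2: xy^2z = 0^{p+k} 1^p 0^p 1^p, of length 4p+k. Suppose this equals vv. The string starts with 0 and ends with 1, so v does too; thus the boundary between the two copies of v is a 1→0 transition. There is exactly one such transition, at position 2p+k, so |v| = 2p+k and |vv| = 4p+2k ≠ 4p+k since k ≥ 1. So xy^2z ∉ L.
Contradiction. Therefore L is not regular.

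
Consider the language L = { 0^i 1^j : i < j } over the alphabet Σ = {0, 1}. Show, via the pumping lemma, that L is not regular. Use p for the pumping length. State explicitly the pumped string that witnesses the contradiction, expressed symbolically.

Assume L is regular; let p be its pumping constant.
Choose w = 0^p 1^{p+1} ∈ L, with |w| = 2p+1 ≥ p.
The pumping lemma gives a decomposition w = xyz where |xy| ≤ p and y is nonempty.
The first p characters of w are 0's, so xy (and hence y) consists only of 0's. Write y = 0^k, 1 ≤ k ≤ p.
Consider xy^2z = 0^{p+k} 1^{p+1}. Since k ≥ 1, the 0-count p+k is at least p+1, so i < j fails; thus xy^2z ∉ L.
This is a contradiction; hence L is not regular.

0^{p+k} 1^{p+1}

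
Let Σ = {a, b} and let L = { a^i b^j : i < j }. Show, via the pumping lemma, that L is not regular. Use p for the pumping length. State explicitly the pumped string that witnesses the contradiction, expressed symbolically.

Assume L is regular. Let p be the pumping length given by the pumping lemma.
Choose w = a^p b^{p+1} ∈ L, with |w| = 2p+1 ≥ p.
The pumping lemma gives a decomposition w = xyz where |xy| ≤ p and |y| > 0.
Since the first p symbols of w are all a's and |xy| ≤ p, y lies entirely in the leading a-block: y = a^k for some k with 1 ≤ k ≤ p.
Consider xy^2z = a^{p+k} b^{p+1}. Since k ≥ 1, the a-count p+k is at least p+1, so i < j fails; thus xy^2z ∉ L.
This contradicts the pumping lemma, so L is not regular.

a^{p+k} b^{p+1}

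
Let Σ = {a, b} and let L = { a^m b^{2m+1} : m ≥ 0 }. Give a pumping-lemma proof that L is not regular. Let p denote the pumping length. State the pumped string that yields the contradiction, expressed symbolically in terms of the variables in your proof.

Suppose for contradiction that L is regular, and let p be the pumping length.
Take w = a^p b^{2p+1}. Then w ∈ L and |w| = 3p+1 ≥ p.
Write w = xyz as guaranteed by the lemma, with |xy| ≤ p and |y| > 0.
The first p characters of w are a's, so xy (and hence y) consists only of a's. Write y = a^k, 1 ≤ k ≤ p.
Pump with i = 2: xy^2z = a^{p+k} b^{2p+1}. For this to lie in L we would need 2p+1 = 2(p+k)+1, which forces k = 0. But k ≥ 1, so xy^2z ∉ L.
This contradicts the pumping lemma, so L is not regular.

a^{p+k} b^{2p+1}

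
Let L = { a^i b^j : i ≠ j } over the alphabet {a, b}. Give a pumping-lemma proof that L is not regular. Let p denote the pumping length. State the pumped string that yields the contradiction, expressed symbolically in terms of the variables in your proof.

a^{p+p!} b^{p+p!}

Toward a contradiction, assume L is regular with pumping length p.
Choose w = a^p b^{p+p!}. Since p ≠ p+p!, w ∈ L; and |w| ≥ p.
The pumping lemma gives a decomposition w = xyz where |xy| ≤ p and |y| > 0.
The first p characters of w are a's, so xy (and hence y) consists only of a's. Write y = a^k, 1 ≤ k ≤ p.
Since 1 ≤ k ≤ p, k divides p!; set t = 1 + p!/k. Then xy^t z has p + (p!/k)·k = p + p! copies of a. Now the a-count equals the b-count, so i ≠ j fails. So xy^t z = a^{p+p!} b^{p+p!} ∉ L.
This contradicts the pumping lemma, so L is not regular.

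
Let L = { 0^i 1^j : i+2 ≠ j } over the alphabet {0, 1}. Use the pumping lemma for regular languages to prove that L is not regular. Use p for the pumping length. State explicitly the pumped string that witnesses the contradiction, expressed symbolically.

Toward a contradiction, assume L is regular with pumping length p.
Choose w = 0^p 1^{p+p!+2}. Since p ≠ (p+p!+2)-2 = p+p!, w ∈ L; and |w| ≥ p.
The pumping lemma gives a decomposition w = xyz where |xy| ≤ p and |y| ≥ 1.
Because |xy| ≤ p and w begins with p copies of 0, we have y = 0^k with 1 ≤ k ≤ p.
Since 1 ≤ k ≤ p, k divides p!; set t = 1 + p!/k. Then xy^t z has p + (p!/k)·k = p + p! copies of 0. Now the 0-count is p+p! and (1-count)-2 = (p+p!+2)-2 = p+p!, so i+2 ≠ j fails. So xy^t z = 0^{p+p!} 1^{p+p!+2} ∉ L.
This is a contradiction; hence L is not regular.

0^{p+p!} 1^{p+p!+2}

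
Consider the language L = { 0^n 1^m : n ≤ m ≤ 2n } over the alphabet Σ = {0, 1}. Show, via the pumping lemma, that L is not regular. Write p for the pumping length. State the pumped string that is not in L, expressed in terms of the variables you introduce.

0^{p+k} 1^p

Suppose for contradiction that L is regular, and let p be the pumping length.
Take w = 0^p 1^p ∈ L (since p ≤ p ≤ 2p), with |w| = 2p ≥ p.
The pumping lemma gives a decomposition w = xyz where |xy| ≤ p and y is nonempty.
Since the first p symbols of w are all 0's and |xy| ≤ p, y lies entirely in the leading 0-block: y = 0^k for some k with 1 ≤ k ≤ p.
Pump with i = 2: xy^2z = 0^{p+k} 1^p. Now n = p+k > p = m, so the condition n ≤ m fails. Thus xy^2z ∉ L.
This contradicts the pumping lemma, so L is not regular.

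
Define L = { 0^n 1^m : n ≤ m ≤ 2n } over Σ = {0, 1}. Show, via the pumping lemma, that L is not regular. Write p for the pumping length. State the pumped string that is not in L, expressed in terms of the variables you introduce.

0^{p+k} 1^p

Assume L is regular. Let p be the pumping length given by the pumping lemma.
Take w = 0^p 1^p ∈ L (since p ≤ p ≤ 2p), with |w| = 2p ≥ p.
The pumping lemma gives a decomposition w = xyz where |xy| ≤ p and y is nonempty.
The first p characters of w are 0's, so xy (and hence y) consists only of 0's. Write y = 0^k, 1 ≤ k ≤ p.
Pump with i = 2: xy^2z = 0^{p+k} 1^p. Now n = p+k > p = m, so the condition n ≤ m fails. Thus xy^2z ∉ L.
Contradiction. Therefore L is not regular.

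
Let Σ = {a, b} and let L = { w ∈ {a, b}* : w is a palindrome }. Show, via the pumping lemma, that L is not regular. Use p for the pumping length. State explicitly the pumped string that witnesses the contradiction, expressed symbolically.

Suppose for contradiction that L is regular, and let p be the pumping length.
Take w = a^p b a^p, a palindrome of length 2p+1 ≥ p.
By the pumping lemma, w = xyz with |xy| ≤ p and |y| > 0.
The first p characters of w are a's, so xy (and hence y) consists only of a's. Write y = a^k, 1 ≤ k ≤ p.
Pump with i = 2: xy^2z = a^{p+k} b a^p. Its reverse is a^p b a^{p+k}, which differs from xy^2z since k ≥ 1. So xy^2z is not a palindrome and xy^2z ∉ L.
This is a contradiction; hence L is not regular.

a^{p+k} b a^p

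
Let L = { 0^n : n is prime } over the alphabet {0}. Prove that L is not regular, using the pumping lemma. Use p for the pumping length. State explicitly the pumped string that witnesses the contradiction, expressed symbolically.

Assume L is regular; let p be its pumping constant.
Let q be a prime with q ≥ p+2 (infinitely many primes exist), and take w = 0^q ∈ L with |w| = q ≥ p.
By the pumping lemma, w = xyz with |xy| ≤ p and |y| ≥ 1.
Then y = 0^k for some k with 1 ≤ k ≤ p.
Since 1 ≤ k ≤ p, |xz| = q-k. Pump with i = q+1: |xy^{q+1}z| = (q-k)+(q+1)k = q+qk = q(1+k), which is composite (both factors ≥ 2). So xy^{q+1}z = 0^{q(1+k)} ∉ L.
This is a contradiction; hence L is not regular.

0^{q(1+k)}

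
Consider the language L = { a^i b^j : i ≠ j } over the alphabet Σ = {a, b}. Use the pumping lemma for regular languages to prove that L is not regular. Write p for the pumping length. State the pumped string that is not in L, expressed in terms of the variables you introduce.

Suppose for contradiction that L is regular, and let p be the pumping length.
Choose w = a^p b^{p+p!}. Since p ≠ p+p!, w ∈ L; and |w| ≥ p.
The pumping lemma gives a decomposition w = xyz where |xy| ≤ p and y is nonempty.
The first p characters of w are a's, so xy (and hence y) consists only of a's. Write y = a^k, 1 ≤ k ≤ p.
Since 1 ≤ k ≤ p, k divides p!; set t = 1 + p!/k. Then xy^t z has p + (p!/k)·k = p + p! copies of a. Now the a-count equals the b-count, so i ≠ j fails. So xy^t z = a^{p+p!} b^{p+p!} ∉ L.
This is a contradiction; hence L is not regular.

a^{p+p!} b^{p+p!}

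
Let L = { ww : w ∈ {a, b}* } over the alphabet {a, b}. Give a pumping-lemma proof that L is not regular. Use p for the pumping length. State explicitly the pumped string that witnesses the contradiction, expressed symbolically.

Assume L is regular. Let p be the pumping length given by the pumping lemma.
Take w = a^p b^p a^p b^p = uu where u = a^pb^p; then w ∈ L and |w| = 4p ≥ p.
Write w = xyz as guaranteed by the lemma, with |xy| ≤ p and |y| > 0.
Because |xy| ≤ p and w begins with p copies of a, we have y = a^k with 1 ≤ k ≤ p.
Pump with i = 2: xy^2z = a^{p+k} b^p a^p b^p, of length 4p+k. Suppose this equals vv. The string starts with a and ends with b, so v does too; thus the boundary between the two copies of v is a b→a transition. There is exactly one such transition, at position 2p+k, so |v| = 2p+k and |vv| = 4p+2k ≠ 4p+k since k ≥ 1. So xy^2z ∉ L.
This contradicts the pumping lemma, so L is not regular.

a^{p+k} b^p a^p b^p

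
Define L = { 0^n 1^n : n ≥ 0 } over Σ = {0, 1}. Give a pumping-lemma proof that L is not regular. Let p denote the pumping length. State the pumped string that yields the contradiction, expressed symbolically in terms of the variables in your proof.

Assume L is regular; let p be its pumping constant.
Choose w = 0^p 1^p, which is in L with |w| = 2p ≥ p.
The pumping lemma gives a decomposition w = xyz where |xy| ≤ p and |y| ≥ 1.
Because |xy| ≤ p and w begins with p copies of 0, we have y = 0^k with 1 ≤ k ≤ p.
Pump with i = 2: xy^2z = 0^{p+k} 1^p. For this to lie in L we would need p = p+k, which forces k = 0. But k ≥ 1, so xy^2z ∉ L.
This is a contradiction; hence L is not regular.

0^{p+k} 1^p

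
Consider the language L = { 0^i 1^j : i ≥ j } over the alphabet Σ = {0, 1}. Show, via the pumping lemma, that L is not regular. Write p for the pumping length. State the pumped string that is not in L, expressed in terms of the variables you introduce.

Suppose for contradiction that L is regular, and let p be the pumping length.
Choose w = 0^p 1^p ∈ L, with |w| = 2p ≥ p.
By the pumping lemma, w = xyz with |xy| ≤ p and y is nonempty.
Because |xy| ≤ p and w begins with p copies of 0, we have y = 0^k with 1 ≤ k ≤ p.
Consider xy^0z = xz = 0^{p-k} 1^p. Since k ≥ 1, the 0-count p-k is less than p, so i ≥ j fails; thus xz ∉ L.
Contradiction. Therefore L is not regular.

0^{p-k} 1^p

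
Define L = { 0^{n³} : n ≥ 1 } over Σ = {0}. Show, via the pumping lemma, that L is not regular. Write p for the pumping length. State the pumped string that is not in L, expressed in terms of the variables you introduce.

0^{p³+k}

Toward a contradiction, assume L is regular with pumping length p.
Take w = 0^{p³} ∈ L with |w| = p³ ≥ p.
By the pumping lemma, w = xyz with |xy| ≤ p and y is nonempty.
Then y = 0^k for some k with 1 ≤ k ≤ p.
Pump with i = 2: xy^2z = 0^{p³+k}. Since 1 ≤ k ≤ p, p³ < p³+k ≤ p³+p < p³+3p²+3p+1 = (p+1)³, so p³+k is not a perfect cube. So xy^2z ∉ L.
Contradiction. Therefore L is not regular.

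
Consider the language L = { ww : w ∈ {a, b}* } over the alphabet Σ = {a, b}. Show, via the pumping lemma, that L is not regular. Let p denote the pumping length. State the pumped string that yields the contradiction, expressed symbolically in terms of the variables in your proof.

a^{p+k} b^p a^p b^p

Assume L is regular; let p be its pumping constant.
Take w = a^p b^p a^p b^p = uu where u = a^pb^p; then w ∈ L and |w| = 4p ≥ p.
The pumping lemma gives a decomposition w = xyz where |xy| ≤ p and |y| ≥ 1.
Since the first p symbols of w are all a's and |xy| ≤ p, y lies entirely in the leading a-block: y = a^k for some k with 1 ≤ k ≤ p.
Pump with i = 2: xy^2z = a^{p+k} b^p a^p b^p, of length 4p+k. Suppose this equals vv. The string starts with a and ends with b, so v does too; thus the boundary between the two copies of v is a b→a transition. There is exactly one such transition, at position 2p+k, so |v| = 2p+k and |vv| = 4p+2k ≠ 4p+k since k ≥ 1. So xy^2z ∉ L.
This is a contradiction; hence L is not regular.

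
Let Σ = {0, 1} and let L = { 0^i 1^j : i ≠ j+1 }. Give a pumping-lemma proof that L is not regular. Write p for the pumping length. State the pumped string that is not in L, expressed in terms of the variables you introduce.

Assume L is regular. Let p be the pumping length given by the pumping lemma.
Choose w = 0^p 1^{p+p!-1}. Since p ≠ (p+p!-1)+1 = p+p!, w ∈ L; and |w| ≥ p.
Write w = xyz as guaranteed by the lemma, with |xy| ≤ p and |y| > 0.
Since the first p symbols of w are all 0's and |xy| ≤ p, y lies entirely in the leading 0-block: y = 0^k for some k with 1 ≤ k ≤ p.
Since 1 ≤ k ≤ p, k divides p!; set t = 1 + p!/k. Then xy^t z has p + (p!/k)·k = p + p! copies of 0. Now the 0-count is p+p! and (1-count)+1 = (p+p!-1)+1 = p+p!, so i ≠ j+1 fails. So xy^t z = 0^{p+p!} 1^{p+p!-1} ∉ L.
This is a contradiction; hence L is not regular.

0^{p+p!} 1^{p+p!-1}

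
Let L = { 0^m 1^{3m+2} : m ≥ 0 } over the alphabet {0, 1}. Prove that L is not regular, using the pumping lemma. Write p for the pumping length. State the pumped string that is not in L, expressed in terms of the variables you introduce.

Toward a contradiction, assume L is regular with pumping length p.
Let w = 0^p 1^{3p+2} ∈ L; note |w| = 4p+2 ≥ p.
Write w = xyz as guaranteed by the lemma, with |xy| ≤ p and |y| ≥ 1.
Since the first p symbols of w are all 0's and |xy| ≤ p, y lies entirely in the leading 0-block: y = 0^k for some k with 1 ≤ k ≤ p.
Pump with i = 2: xy^2z = 0^{p+k} 1^{3p+2}. For this to lie in L we would need 3p+2 = 3(p+k)+2, which forces k = 0. But k ≥ 1, so xy^2z ∉ L.
Contradiction. Therefore L is not regular.

0^{p+k} 1^{3p+2}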